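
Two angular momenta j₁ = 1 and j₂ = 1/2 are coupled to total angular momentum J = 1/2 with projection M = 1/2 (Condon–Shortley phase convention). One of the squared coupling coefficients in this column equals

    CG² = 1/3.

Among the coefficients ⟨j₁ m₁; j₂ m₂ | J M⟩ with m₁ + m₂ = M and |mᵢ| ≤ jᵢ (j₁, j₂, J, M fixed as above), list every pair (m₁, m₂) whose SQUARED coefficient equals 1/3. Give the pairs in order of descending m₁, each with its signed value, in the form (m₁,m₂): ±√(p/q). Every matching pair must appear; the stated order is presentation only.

(0,1/2): −√(1/3)

Admissible pairs with m₁+m₂ = M = 1/2: (0,1/2), (1,-1/2)
  (m₁,m₂)=(1,-1/2): CG² = 2/3, CG = +√(2/3)
  (m₁,m₂)=(0,1/2): CG² = 1/3, CG = −√(1/3)   ← matches the target
Pairs with CG² = 1/3: (0,1/2): −√(1/3)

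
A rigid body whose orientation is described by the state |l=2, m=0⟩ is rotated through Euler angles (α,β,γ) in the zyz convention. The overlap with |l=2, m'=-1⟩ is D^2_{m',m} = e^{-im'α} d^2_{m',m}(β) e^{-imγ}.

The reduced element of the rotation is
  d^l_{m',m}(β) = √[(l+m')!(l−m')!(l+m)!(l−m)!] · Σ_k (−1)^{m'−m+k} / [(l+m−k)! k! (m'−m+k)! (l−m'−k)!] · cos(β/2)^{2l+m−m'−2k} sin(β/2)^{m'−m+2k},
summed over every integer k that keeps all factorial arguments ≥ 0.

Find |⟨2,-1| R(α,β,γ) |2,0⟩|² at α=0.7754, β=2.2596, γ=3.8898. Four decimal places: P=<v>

P=0.3612

Split into d^2_{-1,0}(β=2.2596) × two z-phases.
c=cos(2.259600/2)=0.426841, s=sin(2.259600/2)=0.904327; N=√[1·6·2·2]=4.898979
k: max(0,(0)−(-1))=1 … min(2+(0),2−(-1))=2
  k=1: (−1)^0·4.8990/(2)·0.4268^3·0.9043^1 = +0.172266
  k=2: (−1)^1·4.8990/(2)·0.4268^1·0.9043^3 = -0.773246
d^2_{-1,0}(2.2596) = +0.172266 -0.773246 = -0.600980
|D^2_{-1,0}|² = |d^2_{-1,0}(β)|² = (-0.600980)² = 0.361178 (the z-rotation phases have unit modulus)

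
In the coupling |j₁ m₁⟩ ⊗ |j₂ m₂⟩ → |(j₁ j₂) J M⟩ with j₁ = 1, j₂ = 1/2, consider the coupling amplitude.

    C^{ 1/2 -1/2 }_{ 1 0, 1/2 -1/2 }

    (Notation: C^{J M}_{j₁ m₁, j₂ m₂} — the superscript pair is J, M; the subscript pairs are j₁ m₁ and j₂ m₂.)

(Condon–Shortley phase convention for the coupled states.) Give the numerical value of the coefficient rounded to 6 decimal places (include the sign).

√[2·1!1!0!/3! · 1!1!0!1!0!1!] = √(1/3)
  +(−1)^0/∏(0,1,1,0,0,0)! = 1  (running 1)
⟨..|..⟩ = √(1/3)·(1) = +0.577350

+√(1/3) ≈ +0.577350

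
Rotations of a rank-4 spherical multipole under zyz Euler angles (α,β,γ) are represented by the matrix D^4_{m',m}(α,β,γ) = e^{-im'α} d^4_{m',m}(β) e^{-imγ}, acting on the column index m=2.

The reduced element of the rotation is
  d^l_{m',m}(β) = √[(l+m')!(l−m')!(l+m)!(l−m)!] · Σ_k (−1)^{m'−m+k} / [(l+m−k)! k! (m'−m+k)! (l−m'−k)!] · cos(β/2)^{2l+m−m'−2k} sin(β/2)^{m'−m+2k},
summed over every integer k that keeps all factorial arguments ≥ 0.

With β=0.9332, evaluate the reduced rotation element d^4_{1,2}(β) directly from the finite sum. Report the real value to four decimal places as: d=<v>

d^4_{1,2}(β=0.9332) via the finite sum:
c=cos(0.933200/2)=0.893103, s=sin(0.933200/2)=0.449852; N=√[120·6·720·2]=1018.233765
Admissible k: 1..3 (factorial args all ≥0)
  k=1: (−1)^0·1018.2338/(240)·0.8931^7·0.4499^1 = +0.865002
  k=2: (−1)^1·1018.2338/(48)·0.8931^5·0.4499^3 = -1.097296
  k=3: (−1)^2·1018.2338/(72)·0.8931^3·0.4499^5 = +0.185596
d^4_{1,2}(0.9332) = +0.865002 -1.097296 +0.185596 = -0.046698

d=-0.0467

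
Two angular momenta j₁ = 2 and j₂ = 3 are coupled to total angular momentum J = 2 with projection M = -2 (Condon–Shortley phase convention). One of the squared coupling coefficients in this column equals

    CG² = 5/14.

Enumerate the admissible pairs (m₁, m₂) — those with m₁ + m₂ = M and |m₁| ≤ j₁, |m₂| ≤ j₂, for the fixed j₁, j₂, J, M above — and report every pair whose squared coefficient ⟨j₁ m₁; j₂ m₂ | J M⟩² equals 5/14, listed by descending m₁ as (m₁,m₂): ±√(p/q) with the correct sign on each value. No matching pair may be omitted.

Admissible pairs with m₁+m₂ = M = -2: (-2,0), (-1,-1), (0,-2), (1,-3)
  (m₁,m₂)=(1,-3): CG² = 5/14, CG = +√(5/14)   ← matches the target
  (m₁,m₂)=(0,-2): CG² = 5/14, CG = −√(5/14)   ← matches the target
  (m₁,m₂)=(-1,-1): CG² = 3/14, CG = +√(3/14)
  (m₁,m₂)=(-2,0): CG² = 1/14, CG = −√(1/14)
Pairs with CG² = 5/14: (1,-3): +√(5/14); (0,-2): −√(5/14)

(1,-3): +√(5/14); (0,-2): −√(5/14)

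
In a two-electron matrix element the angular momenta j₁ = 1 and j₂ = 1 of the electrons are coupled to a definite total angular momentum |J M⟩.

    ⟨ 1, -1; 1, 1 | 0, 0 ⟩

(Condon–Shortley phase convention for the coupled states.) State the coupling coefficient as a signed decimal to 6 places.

+√(1/3) ≈ +0.577350

√[1·2!0!0!/3! · 0!2!2!0!0!0!] = √(4/3)
  +(−1)^2/∏(2,0,0,0,0,0)! = 1/2  (running 1/2)
⟨..|..⟩ = √(4/3)·(1/2) = +0.577350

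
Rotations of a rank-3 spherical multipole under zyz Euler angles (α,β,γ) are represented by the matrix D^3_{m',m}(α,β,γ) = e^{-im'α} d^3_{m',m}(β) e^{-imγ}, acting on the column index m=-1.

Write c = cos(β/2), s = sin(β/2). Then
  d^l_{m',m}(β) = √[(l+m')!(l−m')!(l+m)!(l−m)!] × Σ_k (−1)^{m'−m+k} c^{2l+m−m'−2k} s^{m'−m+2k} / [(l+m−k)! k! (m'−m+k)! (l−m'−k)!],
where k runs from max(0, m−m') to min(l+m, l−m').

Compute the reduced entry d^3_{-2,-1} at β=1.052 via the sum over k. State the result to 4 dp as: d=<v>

d=0.2503

d^3_{-2,-1}(β=1.0520) via the finite sum:
c=cos(1.052000/2)=0.864822, s=sin(1.052000/2)=0.502078; N=√[1·120·2·24]=75.894664
k: max(0,(-1)−(-2))=1 … min(3+(-1),3−(-2))=2
  k=1: (−1)^0·75.8947/(24)·0.8648^5·0.5021^1 = +0.768079
  k=2: (−1)^1·75.8947/(12)·0.8648^3·0.5021^3 = -0.517755
d^3_{-2,-1}(1.0520) = +0.768079 -0.517755 = +0.250323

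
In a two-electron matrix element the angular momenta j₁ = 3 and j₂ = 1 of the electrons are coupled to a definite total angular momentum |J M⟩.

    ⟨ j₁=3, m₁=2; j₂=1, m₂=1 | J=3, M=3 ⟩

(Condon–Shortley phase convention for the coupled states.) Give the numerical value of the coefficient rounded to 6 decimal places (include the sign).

triangle: 1!×5!×1!/8! = 120/40320
(j±m)!: 5!×1!×2!×0!×6!×0! = 172800
prefactor² = (2J+1)×Δ×N² = 3600
  k=1: −1/(1!×0!×0!×1!×5!×0!) = -1/120
Σ = -1/120  ⇒  CG² = 3600×(-1/120)² = 1/4
CG = −√(1/4) = -0.500000

-0.500000  (= −√(1/4))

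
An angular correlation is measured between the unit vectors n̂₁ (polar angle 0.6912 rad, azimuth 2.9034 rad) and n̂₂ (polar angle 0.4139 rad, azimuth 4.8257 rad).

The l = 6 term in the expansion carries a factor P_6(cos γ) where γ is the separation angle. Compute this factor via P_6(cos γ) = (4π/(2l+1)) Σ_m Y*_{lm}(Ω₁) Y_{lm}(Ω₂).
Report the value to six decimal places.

Expand P_6 via completeness: Σ_{m} conj(Y_{6,m}) at Ω₁ times Y_{6,m} at Ω₂ —
  [-6]  conj(Y_{6,-6})(Ω₁) = +0.004576-0.032091i ; Y_{6,-6}(Ω₂) = -0.001590+0.001285i ; Δ = +0.000034+0.000057i
  [-5]  conj(Y_{6,-5})(Ω₁) = -0.050321+0.126048i ; Y_{6,-5}(Ω₂) = +0.008653+0.013603i ; Δ = -0.002150+0.000406i
  [-4]  conj(Y_{6,-4})(Ω₁) = +0.188777-0.265534i ; Y_{6,-4}(Ω₂) = +0.068989-0.033602i ; Δ = +0.004101-0.024662i
  [-3]  conj(Y_{6,-3})(Ω₁) = -0.346664+0.300738i ; Y_{6,-3}(Ω₂) = -0.080471-0.227536i ; Δ = +0.096325+0.054678i
  [-2]  conj(Y_{6,-2})(Ω₁) = +0.228640-0.117984i ; Y_{6,-2}(Ω₂) = -0.467111+0.107708i ; Δ = -0.094092+0.079738i
  [-1]  conj(Y_{6,-1})(Ω₁) = +0.231965-0.056322i ; Y_{6,-1}(Ω₂) = +0.052149+0.458259i ; Δ = +0.037907+0.103363i
  [+0]  conj(Y_{6,0})(Ω₁) = -0.340123-0.000000i ; Y_{6,0}(Ω₂) = -0.143794+0.000000i ; Δ = +0.048908+0.000000i
  [+1]  conj(Y_{6,1})(Ω₁) = -0.231965-0.056322i ; Y_{6,1}(Ω₂) = -0.052149+0.458259i ; Δ = +0.037907-0.103363i
  [+2]  conj(Y_{6,2})(Ω₁) = +0.228640+0.117984i ; Y_{6,2}(Ω₂) = -0.467111-0.107708i ; Δ = -0.094092-0.079738i
  [+3]  conj(Y_{6,3})(Ω₁) = +0.346664+0.300738i ; Y_{6,3}(Ω₂) = +0.080471-0.227536i ; Δ = +0.096325-0.054678i
  [+4]  conj(Y_{6,4})(Ω₁) = +0.188777+0.265534i ; Y_{6,4}(Ω₂) = +0.068989+0.033602i ; Δ = +0.004101+0.024662i
  [+5]  conj(Y_{6,5})(Ω₁) = +0.050321+0.126048i ; Y_{6,5}(Ω₂) = -0.008653+0.013603i ; Δ = -0.002150-0.000406i
  [+6]  conj(Y_{6,6})(Ω₁) = +0.004576+0.032091i ; Y_{6,6}(Ω₂) = -0.001590-0.001285i ; Δ = +0.000034-0.000057i
Total Σ_m = +0.133157-0.000000i. Multiply by 0.966644: +0.128715-0.000000i. P_6(cos γ) = 0.128715

0.128715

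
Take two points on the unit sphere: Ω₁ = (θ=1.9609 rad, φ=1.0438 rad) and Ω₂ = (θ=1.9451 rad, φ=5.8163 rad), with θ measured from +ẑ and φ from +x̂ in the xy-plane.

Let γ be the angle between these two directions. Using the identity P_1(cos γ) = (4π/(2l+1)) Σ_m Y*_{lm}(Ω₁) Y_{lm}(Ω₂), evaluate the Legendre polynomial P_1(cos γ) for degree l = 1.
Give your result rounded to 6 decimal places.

Addition theorem: P_1(cos γ) = (4π/3) Σ_m Y*_{lm}(Ω₁) Y_{lm}(Ω₂), m = −1…1:
  term(m=-1) = 0.00617 + 0.10257j   from Y*(Ω₁)=0.16071 + 0.27618j, Y(Ω₂)=0.28716 + 0.14474j
  term(m=+0) = 0.03319 + 0.00000j   from Y*(Ω₁)=-0.18581 + 0.00000j, Y(Ω₂)=-0.17865 + 0.00000j
  term(m=+1) = 0.00617 - 0.10257j   from Y*(Ω₁)=-0.16071 + 0.27618j, Y(Ω₂)=-0.28716 + 0.14474j
Total Σ_m = 0.04554 + 0.00000j. Multiply by 4.188790: 0.19076 + 0.00000j. P_1(cos γ) = 0.190756

0.190756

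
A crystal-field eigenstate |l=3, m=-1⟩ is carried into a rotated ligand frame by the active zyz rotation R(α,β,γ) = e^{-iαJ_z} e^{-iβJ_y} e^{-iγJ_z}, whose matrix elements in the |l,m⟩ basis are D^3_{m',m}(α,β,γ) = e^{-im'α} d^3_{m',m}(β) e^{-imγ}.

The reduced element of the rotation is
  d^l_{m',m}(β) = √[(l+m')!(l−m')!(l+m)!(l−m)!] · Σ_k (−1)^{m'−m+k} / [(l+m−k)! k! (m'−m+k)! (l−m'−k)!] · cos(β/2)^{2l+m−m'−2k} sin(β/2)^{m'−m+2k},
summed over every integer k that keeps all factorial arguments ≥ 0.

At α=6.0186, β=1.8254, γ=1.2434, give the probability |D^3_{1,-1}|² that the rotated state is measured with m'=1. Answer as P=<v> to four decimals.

P=0.1614

Split into d^3_{1,-1}(β=1.8254) × two z-phases.
Half-angle: c=0.611612, s=0.791158. N=√(24·2·2·24)=48.000000
The bounds max(0,m−m')=0 and min(l+m,l−m')=2 give 3 terms
  k=0: (−1)^2·48.0000/(8)·0.6116^4·0.7912^2 = +0.525510
  k=1: (−1)^3·48.0000/(6)·0.6116^2·0.7912^4 = -1.172451
  k=2: (−1)^4·48.0000/(48)·0.6116^0·0.7912^6 = +0.245233
d^3_{1,-1}(1.8254) = +0.525510 -1.172451 +0.245233 = -0.401707
|D^3_{1,-1}|² = |d^3_{1,-1}(β)|² = (-0.401707)² = 0.161369 (the z-rotation phases have unit modulus)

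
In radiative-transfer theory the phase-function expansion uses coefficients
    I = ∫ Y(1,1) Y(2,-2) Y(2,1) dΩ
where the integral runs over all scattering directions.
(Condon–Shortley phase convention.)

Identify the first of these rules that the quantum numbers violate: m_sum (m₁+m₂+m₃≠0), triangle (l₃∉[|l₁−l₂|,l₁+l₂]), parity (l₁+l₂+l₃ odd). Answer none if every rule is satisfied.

m₁+m₂+m₃ = 1 − 2 + 1 = 0  ✓
triangle: |1−2|=1 ≤ l₃=2 ≤ 1+2=3  ✓
parity: l₁+l₂+l₃ = 5 is odd  ✗

parity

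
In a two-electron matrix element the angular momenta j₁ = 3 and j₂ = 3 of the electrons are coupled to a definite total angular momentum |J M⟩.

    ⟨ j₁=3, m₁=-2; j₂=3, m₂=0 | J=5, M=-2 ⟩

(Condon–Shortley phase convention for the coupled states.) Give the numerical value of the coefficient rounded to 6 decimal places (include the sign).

−√(1/3) ≈ -0.577350

triangle: 1!×5!×5!/12! = 14400/479001600
(j±m)!: 1!×5!×3!×3!×3!×7! = 130636800
prefactor² = (2J+1)×Δ×N² = 43200
  k=0: +1/(0!×1!×5!×3!×0!×2!) = 1/1440
  k=1: −1/(1!×0!×4!×2!×1!×3!) = -1/288
Σ = -1/360  ⇒  CG² = 43200×(-1/360)² = 1/3
CG = −√(1/3) = -0.577350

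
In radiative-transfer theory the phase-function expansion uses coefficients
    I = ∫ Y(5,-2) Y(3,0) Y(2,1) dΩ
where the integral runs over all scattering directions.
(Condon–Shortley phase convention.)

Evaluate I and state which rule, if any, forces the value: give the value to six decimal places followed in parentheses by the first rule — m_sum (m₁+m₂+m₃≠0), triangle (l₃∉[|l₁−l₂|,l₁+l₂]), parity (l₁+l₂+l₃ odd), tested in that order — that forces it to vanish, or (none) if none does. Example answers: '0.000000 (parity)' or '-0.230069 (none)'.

m-sum = -2 + 0 + 1 = -1 ≠ 0 ⇒ I = 0

0.000000 (m_sum)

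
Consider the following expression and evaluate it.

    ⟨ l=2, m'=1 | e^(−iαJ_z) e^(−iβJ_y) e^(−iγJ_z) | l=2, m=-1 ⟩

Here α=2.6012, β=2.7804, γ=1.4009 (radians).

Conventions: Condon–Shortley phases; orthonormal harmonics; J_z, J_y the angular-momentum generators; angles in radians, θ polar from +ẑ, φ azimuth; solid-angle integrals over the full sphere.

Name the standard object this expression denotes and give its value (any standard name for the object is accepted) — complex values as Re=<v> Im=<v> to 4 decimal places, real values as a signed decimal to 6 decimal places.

Wigner D-matrix element, Re=-0.3052 Im=0.7857

This is a Wigner D-matrix element — the rotation-matrix element ⟨l m'| R(α,β,γ) |l m⟩ in the angular-momentum basis.
Split into d^2_{1,-1}(β=2.7804) × two z-phases.
Half-angle: c=0.179616, s=0.983737. N=√(6·1·1·6)=6.000000
k∈{0,1} keeps every argument non-negative
  k=0: (−1)^2·6.0000/(2)·0.1796^2·0.9837^2 = +0.093663
  k=1: (−1)^3·6.0000/(6)·0.1796^0·0.9837^4 = -0.936517
d^2_{1,-1}(2.7804) = +0.093663 -0.936517 = -0.842853
Phases: e^{-i·(1)·2.6012}=-0.857507-0.514473i, e^{-i·(-1)·1.4009}=+0.169080+0.985602i ⇒ D=-0.305179+0.785664i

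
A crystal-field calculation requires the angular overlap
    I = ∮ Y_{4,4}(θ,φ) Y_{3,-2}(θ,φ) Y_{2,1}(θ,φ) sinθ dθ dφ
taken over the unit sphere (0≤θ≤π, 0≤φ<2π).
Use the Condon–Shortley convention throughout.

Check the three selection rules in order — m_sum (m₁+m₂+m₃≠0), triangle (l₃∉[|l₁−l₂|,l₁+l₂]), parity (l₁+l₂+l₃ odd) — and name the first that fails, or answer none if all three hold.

m_sum

m₁+m₂+m₃ = 4 − 2 + 1 = 3  ✗
triangle: |4−3|=1 ≤ l₃=2 ≤ 4+3=7
parity: l₁+l₂+l₃ = 9 is odd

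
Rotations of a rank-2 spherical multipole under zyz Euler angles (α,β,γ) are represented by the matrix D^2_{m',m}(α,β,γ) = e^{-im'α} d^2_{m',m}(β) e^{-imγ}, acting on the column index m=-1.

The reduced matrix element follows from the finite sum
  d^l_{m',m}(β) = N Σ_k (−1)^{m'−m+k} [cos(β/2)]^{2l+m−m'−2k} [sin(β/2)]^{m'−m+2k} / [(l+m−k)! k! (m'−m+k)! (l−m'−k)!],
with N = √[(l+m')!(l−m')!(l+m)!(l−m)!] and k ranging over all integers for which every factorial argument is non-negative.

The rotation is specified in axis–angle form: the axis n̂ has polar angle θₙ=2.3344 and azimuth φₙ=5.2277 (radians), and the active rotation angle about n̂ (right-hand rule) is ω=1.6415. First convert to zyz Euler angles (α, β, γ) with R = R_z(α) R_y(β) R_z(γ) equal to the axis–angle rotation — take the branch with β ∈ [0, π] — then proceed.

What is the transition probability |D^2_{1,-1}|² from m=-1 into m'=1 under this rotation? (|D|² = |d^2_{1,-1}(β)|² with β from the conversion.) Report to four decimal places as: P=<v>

Axis–angle → zyz. n̂ = (sinθₙcosφₙ, sinθₙsinφₙ, cosθₙ) = (+0.355977, -0.628544, -0.691529), ω = 1.6415.
R = I cosω + sinω [n̂]ₓ + (1−cosω) n̂n̂ᵀ gives
  R = [+0.065027, +0.450247, -0.890533; -0.929355, +0.352332, +0.110275; +0.363414, +0.820451, +0.441351]
β = atan2(√(R₁₃²+R₂₃²), R₃₃) = 1.113693; α = atan2(R₂₃, R₁₃) mod 2π = 3.018390; γ = atan2(R₃₂, −R₃₁) mod 2π = 1.987768
D^2_{1,-1}(3.0184,1.1137,1.9878) = e^{-i·1·3.0184}·d^2_{1,-1}(1.1137)·e^{-i·-1·1.9878}. Compute d first:
Half-angle: c=0.848926, s=0.528512. N=√(6·1·1·6)=6.000000
k∈{0,1} keeps every argument non-negative
  k=0: (−1)^2·6.0000/(2)·0.8489^2·0.5285^2 = +0.603907
  k=1: (−1)^3·6.0000/(6)·0.8489^0·0.5285^4 = -0.078022
d^2_{1,-1}(1.1137) = +0.603907 -0.078022 = +0.525885
|D^2_{1,-1}|² = |d^2_{1,-1}(β)|² = (+0.525885)² = 0.276555 (the z-rotation phases have unit modulus)

P=0.2766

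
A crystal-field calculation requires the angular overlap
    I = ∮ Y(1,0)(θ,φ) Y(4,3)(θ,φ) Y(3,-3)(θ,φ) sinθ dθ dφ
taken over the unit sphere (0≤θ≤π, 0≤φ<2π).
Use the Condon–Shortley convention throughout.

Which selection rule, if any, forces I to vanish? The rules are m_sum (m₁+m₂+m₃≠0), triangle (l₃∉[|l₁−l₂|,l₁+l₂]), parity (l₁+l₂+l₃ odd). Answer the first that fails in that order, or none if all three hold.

m₁+m₂+m₃ = 0 + 3 − 3 = 0  ✓
triangle: |1−4|=3 ≤ l₃=3 ≤ 1+4=5  ✓
parity: l₁+l₂+l₃ = 8 is even  ✓

none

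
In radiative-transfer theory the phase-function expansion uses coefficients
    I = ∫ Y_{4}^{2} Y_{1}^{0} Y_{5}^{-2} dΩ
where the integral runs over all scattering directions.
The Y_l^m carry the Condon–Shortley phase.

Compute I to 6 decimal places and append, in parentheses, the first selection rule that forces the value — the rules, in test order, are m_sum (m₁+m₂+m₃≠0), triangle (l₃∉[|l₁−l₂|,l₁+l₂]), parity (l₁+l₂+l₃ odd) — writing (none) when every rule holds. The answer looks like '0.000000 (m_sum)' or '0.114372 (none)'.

0.225034 (none)

Checks pass: Σm=0; 10 even; l₃=5∈[3,5].
(2·4+1)(2·1+1)(2·5+1) = 297
Δ: 0! 8! 2! / 11! → 1/495
sum: t=0:+1/576 = 1/576
3j²(4 1 5; 0 0 0) = Δ·Π!·Σ² = 5/99  (sign -1)
sum: t=0:+1/1440 = 1/1440
3j²(4 1 5; 2 0 -2) = Δ·Π!·Σ² = 7/165  (sign -1)
combine: 4πI² = 297·5/99·7/165 = 7/11
take √, sign +1: I = 0.22503380
No selection rule forces the value: the integral is nonzero (none).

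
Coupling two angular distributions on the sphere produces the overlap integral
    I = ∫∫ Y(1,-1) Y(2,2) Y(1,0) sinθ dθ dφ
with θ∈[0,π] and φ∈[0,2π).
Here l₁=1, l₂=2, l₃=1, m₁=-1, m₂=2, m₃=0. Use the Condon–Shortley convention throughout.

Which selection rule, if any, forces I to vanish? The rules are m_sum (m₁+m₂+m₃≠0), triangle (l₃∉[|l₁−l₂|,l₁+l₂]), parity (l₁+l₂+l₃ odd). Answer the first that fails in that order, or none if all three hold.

m_sum

azimuthal sum: -1 + 2 + 0 = 1  ✗
1 ≤ 1 ≤ 3 (triangle on l)
L = 1 + 2 + 1 = 4 (even)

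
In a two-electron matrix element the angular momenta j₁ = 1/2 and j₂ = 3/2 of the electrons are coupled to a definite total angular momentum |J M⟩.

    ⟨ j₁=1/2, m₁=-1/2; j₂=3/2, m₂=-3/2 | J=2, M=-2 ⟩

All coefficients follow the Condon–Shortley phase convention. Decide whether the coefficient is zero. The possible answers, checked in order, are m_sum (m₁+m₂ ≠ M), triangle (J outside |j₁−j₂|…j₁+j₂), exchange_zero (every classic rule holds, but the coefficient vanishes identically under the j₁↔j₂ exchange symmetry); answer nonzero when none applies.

m-sum: m₁+m₂ = -1/2+(-3/2) = -2, M = -2  ✓
triangle: |j₁−j₂| = 1 ≤ J = 2 ≤ j₁+j₂ = 2  ✓
exchange: j₁≠j₂ or m₁≠m₂ — the exchange symmetry imposes no constraint here
value check: CG = +1 = +1.000000 ≠ 0

nonzero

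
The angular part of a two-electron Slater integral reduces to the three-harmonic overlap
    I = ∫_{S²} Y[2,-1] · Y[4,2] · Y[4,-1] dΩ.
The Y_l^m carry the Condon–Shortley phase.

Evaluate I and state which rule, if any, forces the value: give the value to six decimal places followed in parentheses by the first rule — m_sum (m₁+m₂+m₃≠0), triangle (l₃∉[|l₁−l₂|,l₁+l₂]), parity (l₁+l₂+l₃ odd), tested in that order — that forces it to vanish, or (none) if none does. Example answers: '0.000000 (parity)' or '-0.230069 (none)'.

Rules hold: Σm=0, L=10 even, 2≤4≤6.
N = 5·9·9 = 405
Δ = 2!·2!·6!/11! = 1/13860
Racah Σ t=0..2: t=0:+1/192 t=1:−1/36 t=2:+1/192 = -5/288
⇒ 3j(2 4 4; 0 0 0)² = 20/693, sgn -1
Racah Σ t=1..2: t=1:−1/240 t=2:+1/96 = 1/160
⇒ 3j(2 4 4; -1 2 -1)² = 27/1540, sgn -1
4πI² = N·(3j₀)²·(3jₘ)² = 1215/5929
I = +1·√(0.204925/4π) = 0.12770047
No selection rule forces the value: the integral is nonzero (none).

0.127700 (none)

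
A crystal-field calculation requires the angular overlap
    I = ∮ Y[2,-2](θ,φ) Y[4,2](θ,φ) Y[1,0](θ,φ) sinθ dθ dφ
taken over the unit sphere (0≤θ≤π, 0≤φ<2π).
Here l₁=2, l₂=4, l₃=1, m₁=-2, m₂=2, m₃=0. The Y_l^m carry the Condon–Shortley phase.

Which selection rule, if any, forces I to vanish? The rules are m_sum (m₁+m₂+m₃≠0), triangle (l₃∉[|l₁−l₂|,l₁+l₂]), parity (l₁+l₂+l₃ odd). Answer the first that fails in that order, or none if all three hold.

triangle

azimuthal sum: -2 + 2 + 0 = 0  ✓
l₃ must lie in [2,6]; have l₃=1  ✗
L = 2 + 4 + 1 = 7 (odd)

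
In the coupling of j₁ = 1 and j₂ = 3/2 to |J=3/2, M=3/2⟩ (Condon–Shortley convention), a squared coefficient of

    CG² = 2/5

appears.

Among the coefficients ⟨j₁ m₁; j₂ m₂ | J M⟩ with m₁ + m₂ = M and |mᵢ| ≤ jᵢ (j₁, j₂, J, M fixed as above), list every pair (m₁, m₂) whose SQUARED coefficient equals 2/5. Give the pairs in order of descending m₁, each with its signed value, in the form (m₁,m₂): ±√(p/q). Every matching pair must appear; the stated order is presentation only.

(1,1/2): +√(2/5)

Admissible pairs with m₁+m₂ = M = 3/2: (0,3/2), (1,1/2)
  (m₁,m₂)=(1,1/2): CG² = 2/5, CG = +√(2/5)   ← matches the target
  (m₁,m₂)=(0,3/2): CG² = 3/5, CG = −√(3/5)
Pairs with CG² = 2/5: (1,1/2): +√(2/5)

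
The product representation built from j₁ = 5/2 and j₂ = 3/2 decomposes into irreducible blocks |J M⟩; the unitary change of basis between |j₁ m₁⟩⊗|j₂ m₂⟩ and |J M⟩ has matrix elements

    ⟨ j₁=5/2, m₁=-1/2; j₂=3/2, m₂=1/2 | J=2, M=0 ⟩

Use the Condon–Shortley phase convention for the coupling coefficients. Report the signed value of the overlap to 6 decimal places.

triangle: 2!·3!·1!/7! = 12/5040
(j±m)!: 2!·3!·2!·1!·2!·2! = 96
prefactor² = (2J+1)·Δ·N² = 8/7
  k=1: −1/(1!·1!·2!·1!·1!·0!) = -1/2
  k=2: +1/(2!·0!·1!·0!·2!·1!) = 1/4
Σ = -1/4  ⇒  CG² = 8/7·(-1/4)² = 1/14
CG = −√(1/14) = -0.267261

−√(1/14) = -0.267261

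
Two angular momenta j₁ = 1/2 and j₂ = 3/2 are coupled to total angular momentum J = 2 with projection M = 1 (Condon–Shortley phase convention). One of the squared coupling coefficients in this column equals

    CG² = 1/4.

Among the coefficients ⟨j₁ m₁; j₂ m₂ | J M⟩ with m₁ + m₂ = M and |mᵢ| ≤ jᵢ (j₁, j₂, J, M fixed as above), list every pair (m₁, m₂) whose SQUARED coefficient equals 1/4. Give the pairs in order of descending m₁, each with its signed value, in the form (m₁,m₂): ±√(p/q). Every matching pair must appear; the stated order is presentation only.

(-1/2,3/2): +√(1/4)

Admissible pairs with m₁+m₂ = M = 1: (-1/2,3/2), (1/2,1/2)
  (m₁,m₂)=(1/2,1/2): CG² = 3/4, CG = +√(3/4)
  (m₁,m₂)=(-1/2,3/2): CG² = 1/4, CG = +√(1/4)   ← matches the target
Pairs with CG² = 1/4: (-1/2,3/2): +√(1/4)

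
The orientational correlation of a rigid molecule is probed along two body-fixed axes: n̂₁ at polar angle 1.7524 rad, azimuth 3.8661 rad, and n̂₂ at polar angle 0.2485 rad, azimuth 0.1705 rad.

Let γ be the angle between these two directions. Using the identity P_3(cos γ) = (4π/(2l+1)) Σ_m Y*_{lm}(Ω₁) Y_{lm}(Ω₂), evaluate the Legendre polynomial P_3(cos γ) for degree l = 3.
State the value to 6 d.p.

Term-by-term m-sum for l=3 (normalisation 4π/7 = 1.795196):
  term(m=-3) = (0.000224, -0.002454)   from Y*(Ω₁)=(0.225042, -0.327027), Y(Ω₂)=(0.005413, -0.003038)
  term(m=-2) = (-0.004777, -0.009574)   from Y*(Ω₁)=(-0.021691, -0.177235), Y(Ω₂)=(0.056472, -0.020040)
  term(m=-1) = (0.066491, 0.041133)   from Y*(Ω₁)=(0.199205, 0.176311), Y(Ω₂)=(0.289642, -0.049868)
  term(m=+0) = (0.117403, 0.000000)   from Y*(Ω₁)=(0.191203, -0.000000), Y(Ω₂)=(0.614024, 0.000000)
  term(m=+1) = (0.066491, -0.041133)   from Y*(Ω₁)=(-0.199205, 0.176311), Y(Ω₂)=(-0.289642, -0.049868)
  term(m=+2) = (-0.004777, 0.009574)   from Y*(Ω₁)=(-0.021691, 0.177235), Y(Ω₂)=(0.056472, 0.020040)
  term(m=+3) = (0.000224, 0.002454)   from Y*(Ω₁)=(-0.225042, -0.327027), Y(Ω₂)=(-0.005413, -0.003038)
Total Σ_m = (0.241280, -0.000000). Multiply by 1.795196: (0.433144, -0.000000). P_3(cos γ) = 0.433144

0.433144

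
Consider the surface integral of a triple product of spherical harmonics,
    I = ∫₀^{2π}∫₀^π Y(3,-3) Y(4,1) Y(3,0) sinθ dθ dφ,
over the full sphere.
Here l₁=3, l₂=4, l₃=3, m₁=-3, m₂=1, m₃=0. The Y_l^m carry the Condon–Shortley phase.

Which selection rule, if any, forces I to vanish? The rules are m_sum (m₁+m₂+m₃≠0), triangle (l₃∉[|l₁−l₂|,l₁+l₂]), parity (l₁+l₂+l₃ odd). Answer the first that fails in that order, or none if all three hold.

m_sum

m₁+m₂+m₃ = -3 + 1 + 0 = -2  ✗
triangle: |3−4|=1 ≤ l₃=3 ≤ 3+4=7
parity: l₁+l₂+l₃ = 10 is even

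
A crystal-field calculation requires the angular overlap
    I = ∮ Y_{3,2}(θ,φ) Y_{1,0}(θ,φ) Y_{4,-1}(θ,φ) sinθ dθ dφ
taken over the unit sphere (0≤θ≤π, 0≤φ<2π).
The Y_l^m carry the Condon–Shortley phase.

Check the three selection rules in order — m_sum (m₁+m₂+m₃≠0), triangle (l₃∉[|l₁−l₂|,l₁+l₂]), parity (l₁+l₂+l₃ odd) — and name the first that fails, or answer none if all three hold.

m_sum

m₁+m₂+m₃ = 2 + 0 − 1 = 1  ✗
triangle: |3−1|=2 ≤ l₃=4 ≤ 3+1=4
parity: l₁+l₂+l₃ = 8 is even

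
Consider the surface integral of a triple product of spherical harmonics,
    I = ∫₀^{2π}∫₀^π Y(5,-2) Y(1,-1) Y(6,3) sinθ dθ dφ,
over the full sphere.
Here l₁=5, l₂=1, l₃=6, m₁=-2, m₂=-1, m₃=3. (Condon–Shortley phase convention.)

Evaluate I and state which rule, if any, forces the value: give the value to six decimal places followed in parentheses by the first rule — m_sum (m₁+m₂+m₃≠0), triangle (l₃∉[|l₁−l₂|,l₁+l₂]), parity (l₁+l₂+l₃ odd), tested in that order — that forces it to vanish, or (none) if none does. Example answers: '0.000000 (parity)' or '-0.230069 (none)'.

-0.245154 (none)

Checks pass: Σm=0; 12 even; l₃=6∈[4,6].
(2·5+1)(2·1+1)(2·6+1) = 429
Δ: 0! 10! 2! / 13! → 1/858
sum: t=0:+1/14400 = 1/14400
3j²(5 1 6; 0 0 0) = Δ·Π!·Σ² = 6/143  (sign +1)
sum: t=0:+1/60480 = 1/60480
3j²(5 1 6; -2 -1 3) = Δ·Π!·Σ² = 6/143  (sign -1)
combine: 4πI² = 429·6/143·6/143 = 108/143
take √, sign -1: I = -0.24515397
No selection rule forces the value: the integral is nonzero (none).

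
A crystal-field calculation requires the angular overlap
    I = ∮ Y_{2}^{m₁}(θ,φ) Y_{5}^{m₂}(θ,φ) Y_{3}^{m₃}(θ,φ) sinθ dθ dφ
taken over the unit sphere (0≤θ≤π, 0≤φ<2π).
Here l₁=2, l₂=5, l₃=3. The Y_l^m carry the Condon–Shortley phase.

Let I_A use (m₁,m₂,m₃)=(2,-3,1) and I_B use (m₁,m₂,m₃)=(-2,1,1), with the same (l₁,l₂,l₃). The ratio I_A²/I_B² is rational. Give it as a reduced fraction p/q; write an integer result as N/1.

Same 2,5,3: normalisation and zero-m 3j drop out of the ratio.
A: Δ: 4! 0! 6! / 11! → 1/2310; sum: t=0:+1/1152 = 1/1152; 3j²(2 5 3; 2 -3 1) = Δ·Π!·Σ² = 1/33  (sign +1)
B: Δ: 4! 0! 6! / 11! → 1/2310; sum: t=4:+1/1152 = 1/1152; 3j²(2 5 3; -2 1 1) = Δ·Π!·Σ² = 1/154  (sign +1)
I_A²/I_B² = (1/33)/(1/154) = 14/3

14/3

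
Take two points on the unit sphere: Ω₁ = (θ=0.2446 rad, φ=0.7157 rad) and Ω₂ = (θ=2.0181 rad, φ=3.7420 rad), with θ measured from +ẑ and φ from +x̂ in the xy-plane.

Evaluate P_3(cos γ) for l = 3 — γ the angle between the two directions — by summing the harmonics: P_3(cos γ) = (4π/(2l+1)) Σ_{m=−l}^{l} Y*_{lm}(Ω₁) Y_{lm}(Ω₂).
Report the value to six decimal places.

Expand P_3 via completeness: Σ_{m} conj(Y_{3,m}) at Ω₁ times Y_{3,m} at Ω₂ —
  term(m=-3) = -0.001705-0.000614i   from Y*(Ω₁)=-0.003229+0.004968i, Y(Ω₂)=+0.069842+0.297716i
  term(m=-2) = -0.020343-0.004776i   from Y*(Ω₁)=+0.008080+0.057587i, Y(Ω₂)=-0.129938+0.335029i
  term(m=-1) = +0.005421+0.000628i   from Y*(Ω₁)=+0.218924+0.190352i, Y(Ω₂)=+0.015522-0.010629i
  term(m=+0) = +0.205935+0.000000i   from Y*(Ω₁)=+0.617969-0.000000i, Y(Ω₂)=+0.333246+0.000000i
  term(m=+1) = +0.005421-0.000628i   from Y*(Ω₁)=-0.218924+0.190352i, Y(Ω₂)=-0.015522-0.010629i
  term(m=+2) = -0.020343+0.004776i   from Y*(Ω₁)=+0.008080-0.057587i, Y(Ω₂)=-0.129938-0.335029i
  term(m=+3) = -0.001705+0.000614i   from Y*(Ω₁)=+0.003229+0.004968i, Y(Ω₂)=-0.069842+0.297716i
Σ over m = +0.172683+0.000000i; ×(4π/7) → +0.309999+0.000000i. Real part: 0.309999

0.309999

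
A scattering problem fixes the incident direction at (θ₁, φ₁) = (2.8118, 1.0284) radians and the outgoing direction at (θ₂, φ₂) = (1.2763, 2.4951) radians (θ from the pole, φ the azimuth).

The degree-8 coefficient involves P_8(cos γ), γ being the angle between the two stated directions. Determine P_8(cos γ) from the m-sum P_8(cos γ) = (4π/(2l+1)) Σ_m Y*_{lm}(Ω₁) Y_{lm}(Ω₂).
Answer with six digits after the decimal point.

-0.136508

Summing Y*_{l m}(θ₁,φ₁)·Y_{l m}(θ₂,φ₂) over m ∈ [−8, 8]; prefactor 4π/(2·8+1) = 0.739198:
  m=-8: (-0.000023+0.000058i) × (+0.160774-0.324868i) = +0.000015+0.000017i  (running Σ = +0.000015+0.000017i)
  m=-7: (-0.000444-0.000578i) × (+0.081734+0.432115i) = +0.000213-0.000239i  (running Σ = +0.000229-0.000222i)
  m=-6: (+0.005362-0.000607i) × (-0.056436-0.051259i) = -0.000334-0.000241i  (running Σ = -0.000105-0.000463i)
  m=-5: (-0.011901+0.025977i) × (-0.327504-0.029843i) = +0.004673-0.008152i  (running Σ = +0.004568-0.008615i)
  m=-4: (-0.062515-0.091616i) × (+0.175730-0.109105i) = -0.020981-0.009279i  (running Σ = -0.016414-0.017894i)
  m=-3: (+0.307563-0.017363i) × (+0.086981-0.225137i) = +0.022843-0.070754i  (running Σ = +0.006430-0.088648i)
  m=-2: (-0.261069+0.494201i) × (+0.068915+0.241651i) = -0.137416-0.029030i  (running Σ = -0.130986-0.117678i)
  m=-1: (-0.248565-0.412425i) × (+0.157979+0.119224i) = +0.009903-0.094790i  (running Σ = -0.121083-0.212468i)
  m=0: (-0.219516-0.000000i) × (-0.261921+0.000000i) = +0.057496+0.000000i  (running Σ = -0.063587-0.212468i)
  m=1: (+0.248565-0.412425i) × (-0.157979+0.119224i) = +0.009903+0.094790i  (running Σ = -0.053684-0.117678i)
  m=2: (-0.261069-0.494201i) × (+0.068915-0.241651i) = -0.137416+0.029030i  (running Σ = -0.191100-0.088648i)
  m=3: (-0.307563-0.017363i) × (-0.086981-0.225137i) = +0.022843+0.070754i  (running Σ = -0.168257-0.017894i)
  m=4: (-0.062515+0.091616i) × (+0.175730+0.109105i) = -0.020981+0.009279i  (running Σ = -0.189238-0.008615i)
  m=5: (+0.011901+0.025977i) × (+0.327504-0.029843i) = +0.004673+0.008152i  (running Σ = -0.184565-0.000463i)
  m=6: (+0.005362+0.000607i) × (-0.056436+0.051259i) = -0.000334+0.000241i  (running Σ = -0.184899-0.000222i)
  m=7: (+0.000444-0.000578i) × (-0.081734+0.432115i) = +0.000213+0.000239i  (running Σ = -0.184686+0.000017i)
  m=8: (-0.000023-0.000058i) × (+0.160774+0.324868i) = +0.000015-0.000017i  (running Σ = -0.184670+0.000000i)
Total Σ_m = -0.184670+0.000000i. Multiply by 0.739198: -0.136508+0.000000i. P_8(cos γ) = -0.136508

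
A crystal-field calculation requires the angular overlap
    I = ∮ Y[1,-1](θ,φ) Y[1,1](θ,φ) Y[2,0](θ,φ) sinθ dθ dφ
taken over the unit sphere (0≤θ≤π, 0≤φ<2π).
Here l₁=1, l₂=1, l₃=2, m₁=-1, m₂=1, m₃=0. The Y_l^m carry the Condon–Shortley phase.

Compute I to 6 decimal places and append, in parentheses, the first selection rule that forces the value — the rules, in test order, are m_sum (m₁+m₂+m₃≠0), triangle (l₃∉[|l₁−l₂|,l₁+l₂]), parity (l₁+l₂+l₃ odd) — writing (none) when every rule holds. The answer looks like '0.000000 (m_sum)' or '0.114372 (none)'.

0.126157 (none)

m-sum 0 ✓  L=4 even ✓  0≤2≤2 ✓
Π(2lᵢ+1) = 3×3×5 = 45
triangle coeff Δ(1,1,2) = 1/30
Σ_t [0,0]: t=0:+1/1 = 1/1
(3j)²=2/15 [(1 1 2; 0 0 0)], sign=+1
Σ_t [0,0]: t=0:+1/4 = 1/4
(3j)²=1/30 [(1 1 2; -1 1 0)], sign=+1
⇒ 4πI² = 1/5
I = (+1)√(1/5/(4π)) = 0.12615663
No selection rule forces the value: the integral is nonzero (none).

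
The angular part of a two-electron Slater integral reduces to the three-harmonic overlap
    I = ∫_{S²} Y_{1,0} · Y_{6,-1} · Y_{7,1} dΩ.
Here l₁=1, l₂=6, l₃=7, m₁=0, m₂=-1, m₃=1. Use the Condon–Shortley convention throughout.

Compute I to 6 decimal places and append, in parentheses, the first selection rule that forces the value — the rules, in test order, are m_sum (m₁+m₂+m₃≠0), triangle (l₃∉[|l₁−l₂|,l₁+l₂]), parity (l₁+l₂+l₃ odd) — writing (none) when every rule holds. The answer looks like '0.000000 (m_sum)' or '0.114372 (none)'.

-0.242415 (none)

Checks pass: Σm=0; 14 even; l₃=7∈[5,7].
(2·1+1)(2·6+1)(2·7+1) = 585
Δ: 0! 2! 12! / 15! → 1/1365
sum: t=0:+1/518400 = 1/518400
3j²(1 6 7; 0 0 0) = Δ·Π!·Σ² = 7/195  (sign -1)
sum: t=0:+1/604800 = 1/604800
3j²(1 6 7; 0 -1 1) = Δ·Π!·Σ² = 16/455  (sign +1)
combine: 4πI² = 585·7/195·16/455 = 48/65
take √, sign -1: I = -0.24241473
No selection rule forces the value: the integral is nonzero (none).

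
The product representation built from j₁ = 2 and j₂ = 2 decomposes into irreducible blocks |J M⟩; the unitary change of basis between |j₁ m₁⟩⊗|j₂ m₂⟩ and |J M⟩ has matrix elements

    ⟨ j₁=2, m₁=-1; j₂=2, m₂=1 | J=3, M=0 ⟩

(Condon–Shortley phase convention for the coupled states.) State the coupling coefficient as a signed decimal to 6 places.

−√(2/5) = -0.632456

√[7·1!3!3!/8! · 1!3!3!1!3!3!] = √(81/10)
  +(−1)^0/∏(0,1,3,3,0,0)! = 1/36  (running 1/36)
  +(−1)^1/∏(1,0,2,2,1,1)! = -1/4  (running -2/9)
⟨..|..⟩ = √(81/10)·(-2/9) = -0.632456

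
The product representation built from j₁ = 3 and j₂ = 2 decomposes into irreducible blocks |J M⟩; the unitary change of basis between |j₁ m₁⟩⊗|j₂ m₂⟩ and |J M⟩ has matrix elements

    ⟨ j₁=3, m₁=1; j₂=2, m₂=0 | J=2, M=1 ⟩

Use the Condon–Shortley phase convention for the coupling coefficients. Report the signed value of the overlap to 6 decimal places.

j₁+j₂−J=3  J+j₁−j₂=3  J−j₁+j₂=1  j₁+j₂+J+1=8
(j₁±m₁, j₂±m₂, J±M) = (4,2,2,2,3,1)
P² = 36/7
sum k=1..2:
  [1] −1/4 = -1/4
  [2] +1/12 = 1/12
S = -1/6
C² = P²·S² = 1/7 ; C = -0.377964

-0.377964  (= −√(1/7))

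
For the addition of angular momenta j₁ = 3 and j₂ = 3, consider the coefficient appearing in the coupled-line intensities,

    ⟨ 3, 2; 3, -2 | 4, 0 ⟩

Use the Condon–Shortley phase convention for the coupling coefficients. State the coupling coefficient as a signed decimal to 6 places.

+√(7/22) ≈ +0.564076

j₁+j₂−J=2  J+j₁−j₂=4  J−j₁+j₂=4  j₁+j₂+J+1=11
(j₁±m₁, j₂±m₂, J±M) = (5,1,1,5,4,4)
P² = 165888/77
sum k=0..1:
  [0] +1/72 = 1/72
  [1] −1/576 = -1/576
S = 7/576
C² = P²·S² = 7/22 ; C = +0.564076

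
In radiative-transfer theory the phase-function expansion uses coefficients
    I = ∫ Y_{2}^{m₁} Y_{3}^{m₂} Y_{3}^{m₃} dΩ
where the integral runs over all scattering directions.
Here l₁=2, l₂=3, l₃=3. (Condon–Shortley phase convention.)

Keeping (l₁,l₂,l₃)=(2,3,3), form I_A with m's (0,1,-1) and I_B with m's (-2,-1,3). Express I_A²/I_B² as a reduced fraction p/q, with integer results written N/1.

9/10

Shared (l₁,l₂,l₃)=(2,3,3): N and (l;000)² cancel in I_A²/I_B².
A: Δ = 2!·2!·4!/9! = 1/3780; Racah Σ t=0..2: t=0:+1/96 t=1:−1/6 t=2:+1/16 = -3/32; ⇒ 3j(2 3 3; 0 1 -1)² = 3/140, sgn -1
B: Δ = 2!·2!·4!/9! = 1/3780; Racah Σ t=2..2: t=2:+1/96 = 1/96; ⇒ 3j(2 3 3; -2 -1 3)² = 1/42, sgn +1
I_A²/I_B² = (3/140)/(1/42) = 9/10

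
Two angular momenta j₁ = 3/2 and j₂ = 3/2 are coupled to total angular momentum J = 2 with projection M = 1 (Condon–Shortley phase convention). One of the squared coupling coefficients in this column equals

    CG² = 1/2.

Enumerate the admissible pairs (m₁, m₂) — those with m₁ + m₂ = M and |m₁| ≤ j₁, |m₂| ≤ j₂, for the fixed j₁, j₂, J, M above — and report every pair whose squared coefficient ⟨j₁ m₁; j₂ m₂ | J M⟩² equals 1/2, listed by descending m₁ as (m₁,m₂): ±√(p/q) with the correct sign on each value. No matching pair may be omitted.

(3/2,-1/2): +√(1/2); (-1/2,3/2): −√(1/2)

Admissible pairs with m₁+m₂ = M = 1: (-1/2,3/2), (1/2,1/2), (3/2,-1/2)
  (m₁,m₂)=(3/2,-1/2): CG² = 1/2, CG = +√(1/2)   ← matches the target
  (m₁,m₂)=(1/2,1/2): CG² = 0/1, CG = 0
  (m₁,m₂)=(-1/2,3/2): CG² = 1/2, CG = −√(1/2)   ← matches the target
Pairs with CG² = 1/2: (3/2,-1/2): +√(1/2); (-1/2,3/2): −√(1/2)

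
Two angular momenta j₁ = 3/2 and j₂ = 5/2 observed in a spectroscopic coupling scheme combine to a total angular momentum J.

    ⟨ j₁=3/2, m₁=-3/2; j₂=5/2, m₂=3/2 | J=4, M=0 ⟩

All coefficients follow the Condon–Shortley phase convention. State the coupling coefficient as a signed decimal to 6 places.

triangle: 0!*3!*5!/9! = 720/362880
(j±m)!: 0!*3!*4!*1!*4!*4! = 82944
prefactor² = (2J+1)*Δ*N² = 10368/7
  k=0: +1/(0!*0!*3!*4!*0!*1!) = 1/144
Σ = 1/144  ⇒  CG² = 10368/7*(1/144)² = 1/14
CG = +√(1/14) = +0.267261

+√(1/14) ≈ +0.267261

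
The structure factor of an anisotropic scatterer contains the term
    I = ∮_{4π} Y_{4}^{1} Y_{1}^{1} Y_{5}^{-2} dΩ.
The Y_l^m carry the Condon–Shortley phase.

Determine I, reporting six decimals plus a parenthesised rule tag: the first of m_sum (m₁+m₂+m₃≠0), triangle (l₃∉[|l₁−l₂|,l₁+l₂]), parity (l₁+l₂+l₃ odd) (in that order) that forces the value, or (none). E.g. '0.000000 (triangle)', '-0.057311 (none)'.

0.225034 (none)

m-sum 0 ✓  L=10 even ✓  3≤5≤5 ✓
Π(2lᵢ+1) = 9×3×11 = 297
triangle coeff Δ(4,1,5) = 1/495
Σ_t [0,0]: t=0:+1/576 = 1/576
(3j)²=5/99 [(4 1 5; 0 0 0)], sign=-1
Σ_t [0,0]: t=0:+1/1440 = 1/1440
(3j)²=7/165 [(4 1 5; 1 1 -2)], sign=-1
⇒ 4πI² = 7/11
I = (+1)√(7/11/(4π)) = 0.22503380
No selection rule forces the value: the integral is nonzero (none).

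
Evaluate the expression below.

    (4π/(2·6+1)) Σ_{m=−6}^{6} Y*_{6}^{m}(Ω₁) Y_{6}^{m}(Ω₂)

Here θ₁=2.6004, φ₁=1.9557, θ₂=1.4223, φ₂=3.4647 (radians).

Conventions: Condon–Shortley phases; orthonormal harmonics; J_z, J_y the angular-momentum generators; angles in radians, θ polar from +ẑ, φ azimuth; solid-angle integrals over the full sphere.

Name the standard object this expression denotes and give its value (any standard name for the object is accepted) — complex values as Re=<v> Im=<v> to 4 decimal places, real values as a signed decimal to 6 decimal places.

Legendre polynomial (addition theorem), -0.254460

This sum is the spherical-harmonic addition theorem: it equals the Legendre polynomial P_l(cos γ) of the angle γ between the two directions.
Summing Y*_{l m}(θ₁,φ₁)·Y_{l m}(θ₂,φ₂) over m ∈ [−6, 6]; prefactor 4π/(2·6+1) = 0.966644:
  m=-6: (0.00608 - 0.00668j) × (-0.16256 - 0.42181j) = -0.00380 - 0.00148j  (running Σ = -0.00380 - 0.00148j)
  m=-5: (0.04882 + 0.01803j) × (0.01048 + 0.23403j) = -0.00371 + 0.01161j  (running Σ = -0.00751 + 0.01013j)
  m=-4: (0.00555 + 0.17784j) × (-0.07121 + 0.24917j) = -0.04471 - 0.01128j  (running Σ = -0.05222 - 0.00115j)
  m=-3: (-0.35472 + 0.15675j) × (0.14556 - 0.21209j) = -0.01839 + 0.09805j  (running Σ = -0.07061 + 0.09690j)
  m=-2: (-0.34667 - 0.33602j) × (0.15814 - 0.11928j) = -0.09490 - 0.01179j  (running Σ = -0.16551 + 0.08511j)
  m=-1: (0.05261 - 0.12986j) × (-0.24918 + 0.08343j) = -0.00227 + 0.03675j  (running Σ = -0.16779 + 0.12186j)
  m=0: (-0.39922 + 0.00000j) × (-0.18118 + 0.00000j) = 0.07233 + 0.00000j  (running Σ = -0.09546 + 0.12186j)
  m=1: (-0.05261 - 0.12986j) × (0.24918 + 0.08343j) = -0.00227 - 0.03675j  (running Σ = -0.09773 + 0.08511j)
  m=2: (-0.34667 + 0.33602j) × (0.15814 + 0.11928j) = -0.09490 + 0.01179j  (running Σ = -0.19263 + 0.09690j)
  m=3: (0.35472 + 0.15675j) × (-0.14556 - 0.21209j) = -0.01839 - 0.09805j  (running Σ = -0.21102 - 0.00115j)
  m=4: (0.00555 - 0.17784j) × (-0.07121 - 0.24917j) = -0.04471 + 0.01128j  (running Σ = -0.25573 + 0.01013j)
  m=5: (-0.04882 + 0.01803j) × (-0.01048 + 0.23403j) = -0.00371 - 0.01161j  (running Σ = -0.25944 - 0.00148j)
  m=6: (0.00608 + 0.00668j) × (-0.16256 + 0.42181j) = -0.00380 + 0.00148j  (running Σ = -0.26324 - 0.00000j)
Σ over m = -0.26324 - 0.00000j; ×(4π/13) → -0.25446 - 0.00000j. Real part: -0.254460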